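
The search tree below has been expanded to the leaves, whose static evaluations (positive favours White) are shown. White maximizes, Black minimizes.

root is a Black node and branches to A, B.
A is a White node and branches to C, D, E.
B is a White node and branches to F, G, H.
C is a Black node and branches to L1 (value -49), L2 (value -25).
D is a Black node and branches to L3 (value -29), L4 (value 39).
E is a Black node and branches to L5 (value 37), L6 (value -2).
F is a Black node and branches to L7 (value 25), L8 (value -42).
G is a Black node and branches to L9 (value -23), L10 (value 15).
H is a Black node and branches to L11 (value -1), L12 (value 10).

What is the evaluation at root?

C (Black): min(-49, -25) = -49
D (Black): min(-29, 39) = -29
E (Black): min(37, -2) = -2
A (White): max(-49, -29, -2) = -2
F (Black): min(25, -42) = -42
G (Black): min(-23, 15) = -23
H (Black): min(-1, 10) = -1
B (White): max(-42, -23, -1) = -1
root (Black): min(-2, -1) = -2

-2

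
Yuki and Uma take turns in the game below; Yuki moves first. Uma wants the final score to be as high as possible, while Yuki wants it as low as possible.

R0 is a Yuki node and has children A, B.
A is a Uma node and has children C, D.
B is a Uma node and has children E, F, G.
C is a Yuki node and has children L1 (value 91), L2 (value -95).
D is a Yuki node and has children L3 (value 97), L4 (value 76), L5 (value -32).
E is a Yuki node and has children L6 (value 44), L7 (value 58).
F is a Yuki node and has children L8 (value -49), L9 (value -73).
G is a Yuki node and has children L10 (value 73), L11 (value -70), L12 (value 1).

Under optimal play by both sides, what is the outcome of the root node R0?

-32

C (Yuki): min(91, -95) = -95
D (Yuki): min(97, 76, -32) = -32
A (Uma): max(-95, -32) = -32
E (Yuki): min(44, 58) = 44
F (Yuki): min(-49, -73) = -73
G (Yuki): min(73, -70, 1) = -70
B (Uma): max(44, -73, -70) = 44
R0 (Yuki): min(-32, 44) = -32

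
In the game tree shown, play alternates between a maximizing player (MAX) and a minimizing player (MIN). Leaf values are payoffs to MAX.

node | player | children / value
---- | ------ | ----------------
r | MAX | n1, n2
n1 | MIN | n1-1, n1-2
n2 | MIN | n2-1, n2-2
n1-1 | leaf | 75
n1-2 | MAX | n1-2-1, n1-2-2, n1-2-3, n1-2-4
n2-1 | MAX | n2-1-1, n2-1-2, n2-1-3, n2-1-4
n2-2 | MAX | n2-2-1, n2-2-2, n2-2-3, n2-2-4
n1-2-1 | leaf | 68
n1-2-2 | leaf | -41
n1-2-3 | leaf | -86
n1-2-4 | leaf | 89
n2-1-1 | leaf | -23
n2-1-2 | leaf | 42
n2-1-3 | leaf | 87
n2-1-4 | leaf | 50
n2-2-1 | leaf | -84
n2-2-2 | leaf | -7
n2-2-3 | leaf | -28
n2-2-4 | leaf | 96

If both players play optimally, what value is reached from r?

87

n1-2 (MAX): max(68, -41, -86, 89) = 89
n1 (MIN): min(75, 89) = 75
n2-1 (MAX): max(-23, 42, 87, 50) = 87
n2-2 (MAX): max(-84, -7, -28, 96) = 96
n2 (MIN): min(87, 96) = 87
r (MAX): max(75, 87) = 87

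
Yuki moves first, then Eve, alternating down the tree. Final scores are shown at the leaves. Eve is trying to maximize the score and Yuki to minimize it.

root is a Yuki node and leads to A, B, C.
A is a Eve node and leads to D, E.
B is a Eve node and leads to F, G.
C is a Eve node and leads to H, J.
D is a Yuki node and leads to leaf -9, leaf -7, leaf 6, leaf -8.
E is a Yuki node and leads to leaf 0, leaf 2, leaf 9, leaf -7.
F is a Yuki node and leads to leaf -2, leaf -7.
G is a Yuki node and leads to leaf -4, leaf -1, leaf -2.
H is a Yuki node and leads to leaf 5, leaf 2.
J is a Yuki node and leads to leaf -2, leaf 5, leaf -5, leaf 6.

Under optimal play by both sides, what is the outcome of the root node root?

D (Yuki): min(-9, -7, 6, -8) = -9
E (Yuki): min(0, 2, 9, -7) = -7
A (Eve): max(-9, -7) = -7
F (Yuki): min(-2, -7) = -7
G (Yuki): min(-4, -1, -2) = -4
B (Eve): max(-7, -4) = -4
H (Yuki): min(5, 2) = 2
J (Yuki): min(-2, 5, -5, 6) = -5
C (Eve): max(2, -5) = 2
root (Yuki): min(-7, -4, 2) = -7

-7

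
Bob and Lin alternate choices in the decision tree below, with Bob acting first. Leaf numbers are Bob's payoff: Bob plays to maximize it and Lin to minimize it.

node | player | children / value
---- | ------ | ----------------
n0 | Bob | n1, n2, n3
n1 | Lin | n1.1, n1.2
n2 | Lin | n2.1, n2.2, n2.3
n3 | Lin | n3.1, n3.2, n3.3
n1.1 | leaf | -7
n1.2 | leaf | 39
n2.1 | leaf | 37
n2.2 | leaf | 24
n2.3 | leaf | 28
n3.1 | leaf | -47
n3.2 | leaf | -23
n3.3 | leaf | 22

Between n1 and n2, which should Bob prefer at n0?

n2

n1 (Lin): min(-7, 39) = -7
n2 (Lin): min(37, 24, 28) = 24
Bob prefers the higher value; n1=-7, n2=24. n2 is better since 24 > -7.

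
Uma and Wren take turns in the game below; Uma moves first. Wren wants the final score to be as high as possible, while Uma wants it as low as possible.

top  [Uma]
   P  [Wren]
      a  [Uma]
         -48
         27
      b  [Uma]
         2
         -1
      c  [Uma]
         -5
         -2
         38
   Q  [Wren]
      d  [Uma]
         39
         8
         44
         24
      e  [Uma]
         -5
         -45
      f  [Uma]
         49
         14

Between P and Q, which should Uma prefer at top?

P

a (Uma): min(-48, 27) = -48
b (Uma): min(2, -1) = -1
c (Uma): min(-5, -2, 38) = -5
P (Wren): max(-48, -1, -5) = -1
d (Uma): min(39, 8, 44, 24) = 8
e (Uma): min(-5, -45) = -45
f (Uma): min(49, 14) = 14
Q (Wren): max(8, -45, 14) = 14
Uma prefers the lower value; P=-1, Q=14. P is better since -1 < 14.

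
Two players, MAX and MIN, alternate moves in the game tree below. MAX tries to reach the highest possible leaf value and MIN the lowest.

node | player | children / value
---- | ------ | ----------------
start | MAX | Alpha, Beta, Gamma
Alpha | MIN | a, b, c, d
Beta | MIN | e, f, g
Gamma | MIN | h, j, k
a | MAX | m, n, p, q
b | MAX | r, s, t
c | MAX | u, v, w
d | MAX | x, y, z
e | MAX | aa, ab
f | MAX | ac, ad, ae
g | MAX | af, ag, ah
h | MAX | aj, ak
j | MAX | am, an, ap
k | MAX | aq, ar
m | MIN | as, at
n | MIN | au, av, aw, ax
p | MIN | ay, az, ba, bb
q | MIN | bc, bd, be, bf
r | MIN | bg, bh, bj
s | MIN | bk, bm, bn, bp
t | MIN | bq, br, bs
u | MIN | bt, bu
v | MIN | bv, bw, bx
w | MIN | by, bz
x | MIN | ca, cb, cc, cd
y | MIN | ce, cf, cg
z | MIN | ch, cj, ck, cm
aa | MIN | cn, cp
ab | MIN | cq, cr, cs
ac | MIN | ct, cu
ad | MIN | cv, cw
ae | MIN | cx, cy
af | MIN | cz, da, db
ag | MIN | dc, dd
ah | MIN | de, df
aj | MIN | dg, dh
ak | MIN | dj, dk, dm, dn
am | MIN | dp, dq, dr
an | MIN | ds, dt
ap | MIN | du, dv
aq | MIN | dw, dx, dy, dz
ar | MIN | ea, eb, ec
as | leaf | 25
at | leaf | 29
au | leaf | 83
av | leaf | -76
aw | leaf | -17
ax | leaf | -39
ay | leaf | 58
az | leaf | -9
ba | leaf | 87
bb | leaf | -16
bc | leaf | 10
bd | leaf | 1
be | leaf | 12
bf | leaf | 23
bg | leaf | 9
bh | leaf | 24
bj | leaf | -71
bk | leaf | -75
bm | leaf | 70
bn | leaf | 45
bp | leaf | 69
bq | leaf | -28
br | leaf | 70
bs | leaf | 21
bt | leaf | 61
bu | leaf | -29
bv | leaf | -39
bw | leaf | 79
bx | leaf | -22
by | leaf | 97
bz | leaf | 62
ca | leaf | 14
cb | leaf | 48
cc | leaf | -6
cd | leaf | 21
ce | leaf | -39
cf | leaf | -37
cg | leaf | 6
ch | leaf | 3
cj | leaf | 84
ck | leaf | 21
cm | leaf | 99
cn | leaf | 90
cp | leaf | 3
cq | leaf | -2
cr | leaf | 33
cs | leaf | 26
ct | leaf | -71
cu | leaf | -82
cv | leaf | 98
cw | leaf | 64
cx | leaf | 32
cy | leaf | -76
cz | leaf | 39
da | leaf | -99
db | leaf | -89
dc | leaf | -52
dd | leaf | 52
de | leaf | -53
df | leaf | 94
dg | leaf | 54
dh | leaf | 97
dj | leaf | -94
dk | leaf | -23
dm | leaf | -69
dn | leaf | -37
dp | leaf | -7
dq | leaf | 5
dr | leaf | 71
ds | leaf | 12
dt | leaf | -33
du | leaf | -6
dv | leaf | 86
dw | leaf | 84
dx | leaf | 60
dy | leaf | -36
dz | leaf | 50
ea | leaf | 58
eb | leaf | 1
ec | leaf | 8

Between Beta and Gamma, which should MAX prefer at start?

aa (MIN): min(90, 3) = 3
ab (MIN): min(-2, 33, 26) = -2
e (MAX): max(3, -2) = 3
ac (MIN): min(-71, -82) = -82
ad (MIN): min(98, 64) = 64
ae (MIN): min(32, -76) = -76
f (MAX): max(-82, 64, -76) = 64
af (MIN): min(39, -99, -89) = -99
ag (MIN): min(-52, 52) = -52
ah (MIN): min(-53, 94) = -53
g (MAX): max(-99, -52, -53) = -52
Beta (MIN): min(3, 64, -52) = -52
aj (MIN): min(54, 97) = 54
ak (MIN): min(-94, -23, -69, -37) = -94
h (MAX): max(54, -94) = 54
am (MIN): min(-7, 5, 71) = -7
an (MIN): min(12, -33) = -33
ap (MIN): min(-6, 86) = -6
j (MAX): max(-7, -33, -6) = -6
aq (MIN): min(84, 60, -36, 50) = -36
ar (MIN): min(58, 1, 8) = 1
k (MAX): max(-36, 1) = 1
Gamma (MIN): min(54, -6, 1) = -6
MAX prefers the higher value; Beta=-52, Gamma=-6. Gamma is better since -6 > -52.

Gamma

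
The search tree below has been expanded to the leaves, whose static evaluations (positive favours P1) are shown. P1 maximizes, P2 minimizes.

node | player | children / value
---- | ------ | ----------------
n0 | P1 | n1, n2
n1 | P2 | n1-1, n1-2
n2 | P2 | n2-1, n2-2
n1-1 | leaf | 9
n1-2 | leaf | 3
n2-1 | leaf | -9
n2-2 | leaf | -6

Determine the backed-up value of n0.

n1 (P2): min(9, 3) = 3
n2 (P2): min(-9, -6) = -9
n0 (P1): max(3, -9) = 3

3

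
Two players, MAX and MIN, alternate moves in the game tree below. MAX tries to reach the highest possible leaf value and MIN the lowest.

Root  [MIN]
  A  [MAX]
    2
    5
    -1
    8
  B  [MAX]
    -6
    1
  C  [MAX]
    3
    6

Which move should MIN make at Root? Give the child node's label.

A (MAX): max(2, 5, -1, 8) = 8
B (MAX): max(-6, 1) = 1
C (MAX): max(3, 6) = 6
Root (MIN): min(8, 1, 6) = 1
MIN at Root wants the lowest of {A=8, B=1, C=6}, so chooses B.

B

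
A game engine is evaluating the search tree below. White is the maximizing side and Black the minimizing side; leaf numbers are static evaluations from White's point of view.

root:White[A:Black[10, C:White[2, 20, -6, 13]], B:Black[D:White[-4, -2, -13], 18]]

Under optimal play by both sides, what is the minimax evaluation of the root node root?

10

C (White): max(2, 20, -6, 13) = 20
A (Black): min(10, 20) = 10
D (White): max(-4, -2, -13) = -2
B (Black): min(-2, 18) = -2
root (White): max(10, -2) = 10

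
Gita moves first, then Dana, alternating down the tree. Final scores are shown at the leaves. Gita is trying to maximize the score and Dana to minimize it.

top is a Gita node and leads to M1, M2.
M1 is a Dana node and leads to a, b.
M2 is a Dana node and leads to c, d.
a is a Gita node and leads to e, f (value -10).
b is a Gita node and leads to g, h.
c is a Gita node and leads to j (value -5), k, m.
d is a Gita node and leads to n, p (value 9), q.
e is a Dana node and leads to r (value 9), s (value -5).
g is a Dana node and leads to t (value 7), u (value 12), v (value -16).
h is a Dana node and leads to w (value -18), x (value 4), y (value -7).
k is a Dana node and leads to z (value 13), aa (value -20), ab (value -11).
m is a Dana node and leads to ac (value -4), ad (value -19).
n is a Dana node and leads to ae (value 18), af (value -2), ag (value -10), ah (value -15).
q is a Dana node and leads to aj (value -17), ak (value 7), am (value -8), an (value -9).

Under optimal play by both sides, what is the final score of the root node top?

e (Dana): min(9, -5) = -5
a (Gita): max(-5, -10) = -5
g (Dana): min(7, 12, -16) = -16
h (Dana): min(-18, 4, -7) = -18
b (Gita): max(-16, -18) = -16
M1 (Dana): min(-5, -16) = -16
k (Dana): min(13, -20, -11) = -20
m (Dana): min(-4, -19) = -19
c (Gita): max(-5, -20, -19) = -5
n (Dana): min(18, -2, -10, -15) = -15
q (Dana): min(-17, 7, -8, -9) = -17
d (Gita): max(-15, 9, -17) = 9
M2 (Dana): min(-5, 9) = -5
top (Gita): max(-16, -5) = -5

-5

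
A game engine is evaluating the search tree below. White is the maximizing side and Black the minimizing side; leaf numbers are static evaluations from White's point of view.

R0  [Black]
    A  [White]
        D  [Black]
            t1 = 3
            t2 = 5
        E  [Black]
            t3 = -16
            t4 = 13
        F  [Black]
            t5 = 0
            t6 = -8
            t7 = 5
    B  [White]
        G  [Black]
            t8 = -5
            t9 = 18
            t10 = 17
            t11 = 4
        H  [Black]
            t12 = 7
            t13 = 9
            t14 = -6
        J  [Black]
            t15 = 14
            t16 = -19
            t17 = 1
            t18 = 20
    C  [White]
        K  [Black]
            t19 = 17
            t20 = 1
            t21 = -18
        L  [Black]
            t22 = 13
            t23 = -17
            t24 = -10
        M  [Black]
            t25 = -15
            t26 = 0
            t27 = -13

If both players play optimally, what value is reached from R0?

D (Black): min(3, 5) = 3
E (Black): min(-16, 13) = -16
F (Black): min(0, -8, 5) = -8
A (White): max(3, -16, -8) = 3
G (Black): min(-5, 18, 17, 4) = -5
H (Black): min(7, 9, -6) = -6
J (Black): min(14, -19, 1, 20) = -19
B (White): max(-5, -6, -19) = -5
K (Black): min(17, 1, -18) = -18
L (Black): min(13, -17, -10) = -17
M (Black): min(-15, 0, -13) = -15
C (White): max(-18, -17, -15) = -15
R0 (Black): min(3, -5, -15) = -15

-15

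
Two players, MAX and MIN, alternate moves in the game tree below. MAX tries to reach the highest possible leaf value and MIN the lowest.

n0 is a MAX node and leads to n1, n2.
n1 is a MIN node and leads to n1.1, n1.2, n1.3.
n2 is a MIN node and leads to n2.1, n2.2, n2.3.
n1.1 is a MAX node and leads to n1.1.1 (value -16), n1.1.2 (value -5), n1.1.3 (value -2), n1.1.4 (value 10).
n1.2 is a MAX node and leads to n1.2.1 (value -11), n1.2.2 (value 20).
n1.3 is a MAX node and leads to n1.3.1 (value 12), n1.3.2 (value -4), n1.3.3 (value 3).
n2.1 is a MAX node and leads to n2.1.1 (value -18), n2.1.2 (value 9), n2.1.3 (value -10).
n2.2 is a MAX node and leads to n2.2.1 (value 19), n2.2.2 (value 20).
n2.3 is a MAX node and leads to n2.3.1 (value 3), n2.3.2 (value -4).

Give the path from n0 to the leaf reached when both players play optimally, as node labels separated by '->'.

n1.1 (MAX): max(-16, -5, -2, 10) = 10
n1.2 (MAX): max(-11, 20) = 20
n1.3 (MAX): max(12, -4, 3) = 12
n1 (MIN): min(10, 20, 12) = 10
n2.1 (MAX): max(-18, 9, -10) = 9
n2.2 (MAX): max(19, 20) = 20
n2.3 (MAX): max(3, -4) = 3
n2 (MIN): min(9, 20, 3) = 3
n0 (MAX): max(10, 3) = 10
At n0, MAX picks n1 (highest: 10).
At n1, MIN picks n1.1 (lowest: 10).
At n1.1, MAX picks n1.1.4 (highest: 10).
Terminal value 10.

n0 -> n1 -> n1.1 -> n1.1.4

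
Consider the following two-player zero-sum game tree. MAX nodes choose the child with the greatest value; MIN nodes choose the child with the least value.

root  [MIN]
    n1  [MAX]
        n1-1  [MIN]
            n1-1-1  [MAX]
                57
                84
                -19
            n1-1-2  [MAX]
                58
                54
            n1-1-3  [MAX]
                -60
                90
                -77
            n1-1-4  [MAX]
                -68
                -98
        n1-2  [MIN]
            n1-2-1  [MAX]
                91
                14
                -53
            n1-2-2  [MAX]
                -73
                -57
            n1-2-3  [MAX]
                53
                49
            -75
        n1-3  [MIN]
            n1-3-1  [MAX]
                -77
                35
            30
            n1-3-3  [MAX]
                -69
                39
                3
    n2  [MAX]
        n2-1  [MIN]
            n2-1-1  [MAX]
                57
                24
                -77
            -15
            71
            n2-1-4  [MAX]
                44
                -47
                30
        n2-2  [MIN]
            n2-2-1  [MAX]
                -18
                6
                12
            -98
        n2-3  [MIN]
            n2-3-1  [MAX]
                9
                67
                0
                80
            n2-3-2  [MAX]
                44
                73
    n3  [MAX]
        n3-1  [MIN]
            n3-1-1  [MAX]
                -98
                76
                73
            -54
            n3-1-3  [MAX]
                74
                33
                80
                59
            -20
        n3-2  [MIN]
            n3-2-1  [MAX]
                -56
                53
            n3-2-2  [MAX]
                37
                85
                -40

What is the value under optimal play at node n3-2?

53

n3-2-1 (MAX): max(-56, 53) = 53
n3-2-2 (MAX): max(37, 85, -40) = 85
n3-2 (MIN): min(53, 85) = 53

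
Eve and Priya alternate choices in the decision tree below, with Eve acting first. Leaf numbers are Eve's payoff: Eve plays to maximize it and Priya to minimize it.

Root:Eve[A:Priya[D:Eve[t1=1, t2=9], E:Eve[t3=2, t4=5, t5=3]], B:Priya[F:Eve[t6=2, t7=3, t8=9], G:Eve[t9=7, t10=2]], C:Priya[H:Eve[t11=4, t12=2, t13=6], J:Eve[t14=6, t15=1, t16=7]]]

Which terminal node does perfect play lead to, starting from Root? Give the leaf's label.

t9

D (Eve): max(1, 9) = 9
E (Eve): max(2, 5, 3) = 5
A (Priya): min(9, 5) = 5
F (Eve): max(2, 3, 9) = 9
G (Eve): max(7, 2) = 7
B (Priya): min(9, 7) = 7
H (Eve): max(4, 2, 6) = 6
J (Eve): max(6, 1, 7) = 7
C (Priya): min(6, 7) = 6
Root (Eve): max(5, 7, 6) = 7
At Root, Eve picks B (highest: 7).
At B, Priya picks G (lowest: 7).
At G, Eve picks t9 (highest: 7).
Terminal value 7.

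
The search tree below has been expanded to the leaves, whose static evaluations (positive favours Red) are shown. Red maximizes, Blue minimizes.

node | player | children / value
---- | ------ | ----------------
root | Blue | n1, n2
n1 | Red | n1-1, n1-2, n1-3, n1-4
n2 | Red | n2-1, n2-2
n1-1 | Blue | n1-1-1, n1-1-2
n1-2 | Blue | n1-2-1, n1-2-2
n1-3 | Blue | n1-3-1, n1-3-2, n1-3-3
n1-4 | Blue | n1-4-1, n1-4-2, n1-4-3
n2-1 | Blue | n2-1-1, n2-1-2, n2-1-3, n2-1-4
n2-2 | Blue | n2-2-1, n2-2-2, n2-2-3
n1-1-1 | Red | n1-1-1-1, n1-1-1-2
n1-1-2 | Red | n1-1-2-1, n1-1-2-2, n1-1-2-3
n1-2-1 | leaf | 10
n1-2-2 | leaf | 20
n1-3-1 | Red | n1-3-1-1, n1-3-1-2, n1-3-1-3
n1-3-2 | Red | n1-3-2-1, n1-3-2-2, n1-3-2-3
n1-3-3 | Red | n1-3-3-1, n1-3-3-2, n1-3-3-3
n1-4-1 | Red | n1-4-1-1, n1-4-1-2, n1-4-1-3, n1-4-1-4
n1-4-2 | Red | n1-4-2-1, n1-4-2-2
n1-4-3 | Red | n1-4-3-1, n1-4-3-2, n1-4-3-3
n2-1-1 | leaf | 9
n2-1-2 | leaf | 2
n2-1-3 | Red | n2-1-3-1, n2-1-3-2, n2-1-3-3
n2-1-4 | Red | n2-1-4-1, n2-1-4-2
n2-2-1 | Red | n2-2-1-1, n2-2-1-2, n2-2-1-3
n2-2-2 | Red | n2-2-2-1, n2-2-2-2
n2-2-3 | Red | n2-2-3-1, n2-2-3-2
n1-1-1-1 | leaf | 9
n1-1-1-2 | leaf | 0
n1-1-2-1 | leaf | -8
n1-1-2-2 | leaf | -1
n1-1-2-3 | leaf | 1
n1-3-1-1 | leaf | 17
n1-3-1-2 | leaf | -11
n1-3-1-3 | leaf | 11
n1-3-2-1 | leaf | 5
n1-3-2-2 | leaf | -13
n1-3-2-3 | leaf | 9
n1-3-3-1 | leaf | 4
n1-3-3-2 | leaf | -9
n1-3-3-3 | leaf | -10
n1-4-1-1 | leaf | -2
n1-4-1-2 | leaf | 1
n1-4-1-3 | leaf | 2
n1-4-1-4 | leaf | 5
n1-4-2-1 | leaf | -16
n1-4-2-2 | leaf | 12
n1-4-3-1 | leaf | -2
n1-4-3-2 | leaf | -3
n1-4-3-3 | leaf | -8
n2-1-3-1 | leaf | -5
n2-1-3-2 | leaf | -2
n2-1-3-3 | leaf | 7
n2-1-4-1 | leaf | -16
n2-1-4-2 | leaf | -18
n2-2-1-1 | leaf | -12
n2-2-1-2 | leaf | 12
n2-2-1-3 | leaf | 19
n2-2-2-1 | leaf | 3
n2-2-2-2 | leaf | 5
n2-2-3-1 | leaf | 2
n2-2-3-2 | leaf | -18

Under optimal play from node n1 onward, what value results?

n1-1-1 (Red): max(9, 0) = 9
n1-1-2 (Red): max(-8, -1, 1) = 1
n1-1 (Blue): min(9, 1) = 1
n1-2 (Blue): min(10, 20) = 10
n1-3-1 (Red): max(17, -11, 11) = 17
n1-3-2 (Red): max(5, -13, 9) = 9
n1-3-3 (Red): max(4, -9, -10) = 4
n1-3 (Blue): min(17, 9, 4) = 4
n1-4-1 (Red): max(-2, 1, 2, 5) = 5
n1-4-2 (Red): max(-16, 12) = 12
n1-4-3 (Red): max(-2, -3, -8) = -2
n1-4 (Blue): min(5, 12, -2) = -2
n1 (Red): max(1, 10, 4, -2) = 10

10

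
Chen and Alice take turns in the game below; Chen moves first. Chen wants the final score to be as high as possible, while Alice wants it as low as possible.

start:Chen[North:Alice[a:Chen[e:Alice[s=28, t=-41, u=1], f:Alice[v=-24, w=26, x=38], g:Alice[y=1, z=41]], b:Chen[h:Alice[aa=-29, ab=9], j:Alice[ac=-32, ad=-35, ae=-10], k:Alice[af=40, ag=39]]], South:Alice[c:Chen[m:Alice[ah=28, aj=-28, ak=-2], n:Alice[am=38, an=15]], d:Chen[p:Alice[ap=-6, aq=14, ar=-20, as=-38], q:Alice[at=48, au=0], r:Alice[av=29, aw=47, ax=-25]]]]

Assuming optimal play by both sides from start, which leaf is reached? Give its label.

e (Alice): min(28, -41, 1) = -41
f (Alice): min(-24, 26, 38) = -24
g (Alice): min(1, 41) = 1
a (Chen): max(-41, -24, 1) = 1
h (Alice): min(-29, 9) = -29
j (Alice): min(-32, -35, -10) = -35
k (Alice): min(40, 39) = 39
b (Chen): max(-29, -35, 39) = 39
North (Alice): min(1, 39) = 1
m (Alice): min(28, -28, -2) = -28
n (Alice): min(38, 15) = 15
c (Chen): max(-28, 15) = 15
p (Alice): min(-6, 14, -20, -38) = -38
q (Alice): min(48, 0) = 0
r (Alice): min(29, 47, -25) = -25
d (Chen): max(-38, 0, -25) = 0
South (Alice): min(15, 0) = 0
start (Chen): max(1, 0) = 1
At start, Chen picks North (highest: 1).
At North, Alice picks a (lowest: 1).
At a, Chen picks g (highest: 1).
At g, Alice picks y (lowest: 1).
Terminal value 1.

y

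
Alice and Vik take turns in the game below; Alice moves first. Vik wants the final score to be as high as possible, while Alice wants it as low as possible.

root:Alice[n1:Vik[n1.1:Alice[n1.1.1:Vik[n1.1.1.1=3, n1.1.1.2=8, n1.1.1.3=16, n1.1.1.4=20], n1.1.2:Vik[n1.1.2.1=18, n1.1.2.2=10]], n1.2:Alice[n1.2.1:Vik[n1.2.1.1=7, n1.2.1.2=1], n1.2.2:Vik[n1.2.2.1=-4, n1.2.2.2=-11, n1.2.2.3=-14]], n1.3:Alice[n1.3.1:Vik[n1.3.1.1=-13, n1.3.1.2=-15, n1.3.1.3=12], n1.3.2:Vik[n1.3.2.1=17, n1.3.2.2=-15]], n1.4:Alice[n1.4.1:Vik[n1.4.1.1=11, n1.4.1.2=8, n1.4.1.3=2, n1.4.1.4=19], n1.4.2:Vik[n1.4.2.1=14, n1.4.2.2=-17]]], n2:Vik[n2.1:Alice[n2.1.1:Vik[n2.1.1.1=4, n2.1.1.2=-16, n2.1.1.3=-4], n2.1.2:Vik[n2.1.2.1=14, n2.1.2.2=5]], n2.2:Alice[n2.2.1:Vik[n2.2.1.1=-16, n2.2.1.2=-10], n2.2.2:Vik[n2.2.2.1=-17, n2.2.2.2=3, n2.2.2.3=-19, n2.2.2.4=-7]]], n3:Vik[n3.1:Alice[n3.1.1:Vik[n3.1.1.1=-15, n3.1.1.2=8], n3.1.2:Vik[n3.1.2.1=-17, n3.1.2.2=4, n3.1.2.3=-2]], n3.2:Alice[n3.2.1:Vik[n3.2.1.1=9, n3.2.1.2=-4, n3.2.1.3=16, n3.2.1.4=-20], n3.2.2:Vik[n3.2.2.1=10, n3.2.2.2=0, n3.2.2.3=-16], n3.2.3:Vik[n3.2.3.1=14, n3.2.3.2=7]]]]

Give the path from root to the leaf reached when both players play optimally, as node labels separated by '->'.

root -> n2 -> n2.1 -> n2.1.1 -> n2.1.1.1

n1.1.1 (Vik): max(3, 8, 16, 20) = 20
n1.1.2 (Vik): max(18, 10) = 18
n1.1 (Alice): min(20, 18) = 18
n1.2.1 (Vik): max(7, 1) = 7
n1.2.2 (Vik): max(-4, -11, -14) = -4
n1.2 (Alice): min(7, -4) = -4
n1.3.1 (Vik): max(-13, -15, 12) = 12
n1.3.2 (Vik): max(17, -15) = 17
n1.3 (Alice): min(12, 17) = 12
n1.4.1 (Vik): max(11, 8, 2, 19) = 19
n1.4.2 (Vik): max(14, -17) = 14
n1.4 (Alice): min(19, 14) = 14
n1 (Vik): max(18, -4, 12, 14) = 18
n2.1.1 (Vik): max(4, -16, -4) = 4
n2.1.2 (Vik): max(14, 5) = 14
n2.1 (Alice): min(4, 14) = 4
n2.2.1 (Vik): max(-16, -10) = -10
n2.2.2 (Vik): max(-17, 3, -19, -7) = 3
n2.2 (Alice): min(-10, 3) = -10
n2 (Vik): max(4, -10) = 4
n3.1.1 (Vik): max(-15, 8) = 8
n3.1.2 (Vik): max(-17, 4, -2) = 4
n3.1 (Alice): min(8, 4) = 4
n3.2.1 (Vik): max(9, -4, 16, -20) = 16
n3.2.2 (Vik): max(10, 0, -16) = 10
n3.2.3 (Vik): max(14, 7) = 14
n3.2 (Alice): min(16, 10, 14) = 10
n3 (Vik): max(4, 10) = 10
root (Alice): min(18, 4, 10) = 4
At root, Alice picks n2 (lowest: 4).
At n2, Vik picks n2.1 (highest: 4).
At n2.1, Alice picks n2.1.1 (lowest: 4).
At n2.1.1, Vik picks n2.1.1.1 (highest: 4).
Terminal value 4.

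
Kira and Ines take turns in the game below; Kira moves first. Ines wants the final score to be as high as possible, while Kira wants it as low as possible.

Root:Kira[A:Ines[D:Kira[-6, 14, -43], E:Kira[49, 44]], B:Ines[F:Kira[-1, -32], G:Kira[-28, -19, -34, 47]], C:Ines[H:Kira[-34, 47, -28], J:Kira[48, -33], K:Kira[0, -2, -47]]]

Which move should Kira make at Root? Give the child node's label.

D (Kira): min(-6, 14, -43) = -43
E (Kira): min(49, 44) = 44
A (Ines): max(-43, 44) = 44
F (Kira): min(-1, -32) = -32
G (Kira): min(-28, -19, -34, 47) = -34
B (Ines): max(-32, -34) = -32
H (Kira): min(-34, 47, -28) = -34
J (Kira): min(48, -33) = -33
K (Kira): min(0, -2, -47) = -47
C (Ines): max(-34, -33, -47) = -33
Root (Kira): min(44, -32, -33) = -33
Kira at Root wants the lowest of {A=44, B=-32, C=-33}, so chooses C.

C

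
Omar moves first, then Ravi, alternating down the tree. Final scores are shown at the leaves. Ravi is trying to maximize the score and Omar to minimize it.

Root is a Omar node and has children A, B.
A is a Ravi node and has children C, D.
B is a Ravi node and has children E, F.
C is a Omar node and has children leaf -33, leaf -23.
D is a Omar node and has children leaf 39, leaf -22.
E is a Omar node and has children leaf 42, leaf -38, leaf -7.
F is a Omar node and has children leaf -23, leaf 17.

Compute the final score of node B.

E (Omar): min(42, -38, -7) = -38
F (Omar): min(-23, 17) = -23
B (Ravi): max(-38, -23) = -23

-23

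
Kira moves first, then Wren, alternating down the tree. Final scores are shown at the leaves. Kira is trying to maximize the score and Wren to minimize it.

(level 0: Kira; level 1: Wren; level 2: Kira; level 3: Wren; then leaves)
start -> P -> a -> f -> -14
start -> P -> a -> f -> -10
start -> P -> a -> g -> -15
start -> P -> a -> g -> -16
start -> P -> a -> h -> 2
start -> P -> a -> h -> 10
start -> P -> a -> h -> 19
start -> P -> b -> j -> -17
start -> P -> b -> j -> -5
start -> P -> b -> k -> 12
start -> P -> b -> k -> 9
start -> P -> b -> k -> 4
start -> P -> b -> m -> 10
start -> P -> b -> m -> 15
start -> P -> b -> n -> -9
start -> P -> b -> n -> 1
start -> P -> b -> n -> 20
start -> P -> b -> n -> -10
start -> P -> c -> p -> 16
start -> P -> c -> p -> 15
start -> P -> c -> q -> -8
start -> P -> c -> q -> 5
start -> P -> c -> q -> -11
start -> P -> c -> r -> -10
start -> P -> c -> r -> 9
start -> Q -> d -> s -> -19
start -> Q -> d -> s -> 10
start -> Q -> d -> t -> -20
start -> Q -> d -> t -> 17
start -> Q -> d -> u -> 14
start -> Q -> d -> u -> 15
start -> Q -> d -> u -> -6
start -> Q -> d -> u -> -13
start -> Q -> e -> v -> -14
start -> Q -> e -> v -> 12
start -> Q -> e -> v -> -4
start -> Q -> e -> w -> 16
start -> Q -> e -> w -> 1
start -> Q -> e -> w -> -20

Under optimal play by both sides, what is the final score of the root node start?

f (Wren): min(-14, -10) = -14
g (Wren): min(-15, -16) = -16
h (Wren): min(2, 10, 19) = 2
a (Kira): max(-14, -16, 2) = 2
j (Wren): min(-17, -5) = -17
k (Wren): min(12, 9, 4) = 4
m (Wren): min(10, 15) = 10
n (Wren): min(-9, 1, 20, -10) = -10
b (Kira): max(-17, 4, 10, -10) = 10
p (Wren): min(16, 15) = 15
q (Wren): min(-8, 5, -11) = -11
r (Wren): min(-10, 9) = -10
c (Kira): max(15, -11, -10) = 15
P (Wren): min(2, 10, 15) = 2
s (Wren): min(-19, 10) = -19
t (Wren): min(-20, 17) = -20
u (Wren): min(14, 15, -6, -13) = -13
d (Kira): max(-19, -20, -13) = -13
v (Wren): min(-14, 12, -4) = -14
w (Wren): min(16, 1, -20) = -20
e (Kira): max(-14, -20) = -14
Q (Wren): min(-13, -14) = -14
start (Kira): max(2, -14) = 2

2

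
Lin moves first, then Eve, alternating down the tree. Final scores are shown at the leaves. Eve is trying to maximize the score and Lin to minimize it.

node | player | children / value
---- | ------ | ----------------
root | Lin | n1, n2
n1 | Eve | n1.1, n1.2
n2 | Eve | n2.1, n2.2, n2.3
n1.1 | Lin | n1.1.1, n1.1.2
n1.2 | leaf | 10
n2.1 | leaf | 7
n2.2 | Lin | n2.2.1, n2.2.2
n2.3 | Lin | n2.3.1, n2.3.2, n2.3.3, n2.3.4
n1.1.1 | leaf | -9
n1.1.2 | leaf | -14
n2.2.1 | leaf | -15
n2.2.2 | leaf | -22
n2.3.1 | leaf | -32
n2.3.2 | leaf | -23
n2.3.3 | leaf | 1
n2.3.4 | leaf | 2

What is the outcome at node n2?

7

n2.2 (Lin): min(-15, -22) = -22
n2.3 (Lin): min(-32, -23, 1, 2) = -32
n2 (Eve): max(7, -22, -32) = 7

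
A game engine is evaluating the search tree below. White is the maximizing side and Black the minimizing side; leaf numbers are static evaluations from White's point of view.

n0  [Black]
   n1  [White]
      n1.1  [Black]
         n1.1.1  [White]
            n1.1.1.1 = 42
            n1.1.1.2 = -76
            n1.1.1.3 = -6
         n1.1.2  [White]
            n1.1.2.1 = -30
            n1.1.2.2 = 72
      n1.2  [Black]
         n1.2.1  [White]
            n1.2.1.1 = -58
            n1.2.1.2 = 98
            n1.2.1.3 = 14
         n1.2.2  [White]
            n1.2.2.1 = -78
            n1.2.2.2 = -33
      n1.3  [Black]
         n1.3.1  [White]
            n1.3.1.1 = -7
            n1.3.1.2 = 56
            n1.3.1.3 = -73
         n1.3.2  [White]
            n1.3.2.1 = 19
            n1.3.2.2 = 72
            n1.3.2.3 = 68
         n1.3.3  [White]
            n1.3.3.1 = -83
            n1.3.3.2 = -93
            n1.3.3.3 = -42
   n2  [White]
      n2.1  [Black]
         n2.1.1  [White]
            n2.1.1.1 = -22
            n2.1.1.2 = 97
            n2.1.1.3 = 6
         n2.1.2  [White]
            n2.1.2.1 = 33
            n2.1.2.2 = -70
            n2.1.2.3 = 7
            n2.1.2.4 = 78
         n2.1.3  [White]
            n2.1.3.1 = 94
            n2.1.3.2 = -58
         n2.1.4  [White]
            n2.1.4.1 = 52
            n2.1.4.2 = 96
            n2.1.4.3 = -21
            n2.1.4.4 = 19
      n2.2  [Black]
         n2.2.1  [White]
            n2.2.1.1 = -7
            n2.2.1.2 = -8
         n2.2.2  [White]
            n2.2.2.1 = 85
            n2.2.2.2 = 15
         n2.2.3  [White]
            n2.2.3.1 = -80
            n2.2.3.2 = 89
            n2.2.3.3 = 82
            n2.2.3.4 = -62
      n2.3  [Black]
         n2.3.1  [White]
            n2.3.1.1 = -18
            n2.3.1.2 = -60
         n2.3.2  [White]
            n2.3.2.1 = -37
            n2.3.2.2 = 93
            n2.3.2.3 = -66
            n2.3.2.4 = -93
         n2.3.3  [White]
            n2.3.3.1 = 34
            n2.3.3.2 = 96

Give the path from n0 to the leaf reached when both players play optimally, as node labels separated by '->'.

n0 -> n1 -> n1.1 -> n1.1.1 -> n1.1.1.1

n1.1.1 (White): max(42, -76, -6) = 42
n1.1.2 (White): max(-30, 72) = 72
n1.1 (Black): min(42, 72) = 42
n1.2.1 (White): max(-58, 98, 14) = 98
n1.2.2 (White): max(-78, -33) = -33
n1.2 (Black): min(98, -33) = -33
n1.3.1 (White): max(-7, 56, -73) = 56
n1.3.2 (White): max(19, 72, 68) = 72
n1.3.3 (White): max(-83, -93, -42) = -42
n1.3 (Black): min(56, 72, -42) = -42
n1 (White): max(42, -33, -42) = 42
n2.1.1 (White): max(-22, 97, 6) = 97
n2.1.2 (White): max(33, -70, 7, 78) = 78
n2.1.3 (White): max(94, -58) = 94
n2.1.4 (White): max(52, 96, -21, 19) = 96
n2.1 (Black): min(97, 78, 94, 96) = 78
n2.2.1 (White): max(-7, -8) = -7
n2.2.2 (White): max(85, 15) = 85
n2.2.3 (White): max(-80, 89, 82, -62) = 89
n2.2 (Black): min(-7, 85, 89) = -7
n2.3.1 (White): max(-18, -60) = -18
n2.3.2 (White): max(-37, 93, -66, -93) = 93
n2.3.3 (White): max(34, 96) = 96
n2.3 (Black): min(-18, 93, 96) = -18
n2 (White): max(78, -7, -18) = 78
n0 (Black): min(42, 78) = 42
At n0, Black picks n1 (lowest: 42).
At n1, White picks n1.1 (highest: 42).
At n1.1, Black picks n1.1.1 (lowest: 42).
At n1.1.1, White picks n1.1.1.1 (highest: 42).
Terminal value 42.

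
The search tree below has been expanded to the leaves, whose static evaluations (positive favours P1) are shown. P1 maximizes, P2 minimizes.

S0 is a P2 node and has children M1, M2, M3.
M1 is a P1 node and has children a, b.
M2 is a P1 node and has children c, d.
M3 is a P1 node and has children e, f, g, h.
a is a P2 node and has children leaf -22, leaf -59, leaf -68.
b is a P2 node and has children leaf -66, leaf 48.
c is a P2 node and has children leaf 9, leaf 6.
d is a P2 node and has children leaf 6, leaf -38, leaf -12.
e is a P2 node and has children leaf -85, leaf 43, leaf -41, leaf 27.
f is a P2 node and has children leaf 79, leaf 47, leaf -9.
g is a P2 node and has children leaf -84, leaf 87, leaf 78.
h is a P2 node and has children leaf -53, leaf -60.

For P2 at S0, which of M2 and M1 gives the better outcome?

c (P2): min(9, 6) = 6
d (P2): min(6, -38, -12) = -38
M2 (P1): max(6, -38) = 6
a (P2): min(-22, -59, -68) = -68
b (P2): min(-66, 48) = -66
M1 (P1): max(-68, -66) = -66
P2 prefers the lower value; M2=6, M1=-66. M1 is better since -66 < 6.

M1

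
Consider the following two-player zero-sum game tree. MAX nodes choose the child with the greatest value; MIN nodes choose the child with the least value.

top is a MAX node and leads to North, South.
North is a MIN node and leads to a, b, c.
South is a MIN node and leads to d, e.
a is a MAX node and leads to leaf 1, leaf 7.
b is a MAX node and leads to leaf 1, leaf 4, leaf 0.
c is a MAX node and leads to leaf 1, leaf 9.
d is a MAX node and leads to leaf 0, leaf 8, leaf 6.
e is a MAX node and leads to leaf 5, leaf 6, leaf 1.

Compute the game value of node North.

a (MAX): max(1, 7) = 7
b (MAX): max(1, 4, 0) = 4
c (MAX): max(1, 9) = 9
North (MIN): min(7, 4, 9) = 4

4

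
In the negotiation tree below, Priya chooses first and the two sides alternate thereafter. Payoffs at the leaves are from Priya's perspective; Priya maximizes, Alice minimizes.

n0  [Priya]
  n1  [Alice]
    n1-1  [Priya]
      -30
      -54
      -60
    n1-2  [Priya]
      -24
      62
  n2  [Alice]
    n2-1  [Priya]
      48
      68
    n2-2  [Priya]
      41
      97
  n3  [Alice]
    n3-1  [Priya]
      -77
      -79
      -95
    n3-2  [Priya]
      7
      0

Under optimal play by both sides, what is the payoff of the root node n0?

n1-1 (Priya): max(-30, -54, -60) = -30
n1-2 (Priya): max(-24, 62) = 62
n1 (Alice): min(-30, 62) = -30
n2-1 (Priya): max(48, 68) = 68
n2-2 (Priya): max(41, 97) = 97
n2 (Alice): min(68, 97) = 68
n3-1 (Priya): max(-77, -79, -95) = -77
n3-2 (Priya): max(7, 0) = 7
n3 (Alice): min(-77, 7) = -77
n0 (Priya): max(-30, 68, -77) = 68

68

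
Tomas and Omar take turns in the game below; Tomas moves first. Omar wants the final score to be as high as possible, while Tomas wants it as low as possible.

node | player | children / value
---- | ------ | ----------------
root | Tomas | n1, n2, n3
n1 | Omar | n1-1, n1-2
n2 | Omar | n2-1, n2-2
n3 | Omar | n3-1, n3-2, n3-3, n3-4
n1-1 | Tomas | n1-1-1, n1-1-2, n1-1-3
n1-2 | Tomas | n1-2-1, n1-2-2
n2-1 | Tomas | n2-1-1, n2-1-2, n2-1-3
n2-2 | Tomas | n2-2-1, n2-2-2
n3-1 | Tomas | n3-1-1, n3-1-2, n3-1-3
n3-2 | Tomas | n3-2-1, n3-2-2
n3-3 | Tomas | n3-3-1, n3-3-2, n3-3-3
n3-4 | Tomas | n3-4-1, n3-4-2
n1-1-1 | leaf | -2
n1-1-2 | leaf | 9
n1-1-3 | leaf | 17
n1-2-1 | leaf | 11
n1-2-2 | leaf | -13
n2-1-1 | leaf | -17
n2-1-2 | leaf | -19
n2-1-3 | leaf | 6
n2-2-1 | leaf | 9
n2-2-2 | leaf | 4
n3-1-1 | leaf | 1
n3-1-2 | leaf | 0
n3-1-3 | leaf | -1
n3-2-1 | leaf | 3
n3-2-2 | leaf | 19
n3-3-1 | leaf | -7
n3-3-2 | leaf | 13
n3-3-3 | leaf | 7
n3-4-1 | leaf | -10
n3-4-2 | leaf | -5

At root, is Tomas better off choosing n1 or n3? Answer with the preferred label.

n1

n1-1 (Tomas): min(-2, 9, 17) = -2
n1-2 (Tomas): min(11, -13) = -13
n1 (Omar): max(-2, -13) = -2
n3-1 (Tomas): min(1, 0, -1) = -1
n3-2 (Tomas): min(3, 19) = 3
n3-3 (Tomas): min(-7, 13, 7) = -7
n3-4 (Tomas): min(-10, -5) = -10
n3 (Omar): max(-1, 3, -7, -10) = 3
Tomas prefers the lower value; n1=-2, n3=3. n1 is better since -2 < 3.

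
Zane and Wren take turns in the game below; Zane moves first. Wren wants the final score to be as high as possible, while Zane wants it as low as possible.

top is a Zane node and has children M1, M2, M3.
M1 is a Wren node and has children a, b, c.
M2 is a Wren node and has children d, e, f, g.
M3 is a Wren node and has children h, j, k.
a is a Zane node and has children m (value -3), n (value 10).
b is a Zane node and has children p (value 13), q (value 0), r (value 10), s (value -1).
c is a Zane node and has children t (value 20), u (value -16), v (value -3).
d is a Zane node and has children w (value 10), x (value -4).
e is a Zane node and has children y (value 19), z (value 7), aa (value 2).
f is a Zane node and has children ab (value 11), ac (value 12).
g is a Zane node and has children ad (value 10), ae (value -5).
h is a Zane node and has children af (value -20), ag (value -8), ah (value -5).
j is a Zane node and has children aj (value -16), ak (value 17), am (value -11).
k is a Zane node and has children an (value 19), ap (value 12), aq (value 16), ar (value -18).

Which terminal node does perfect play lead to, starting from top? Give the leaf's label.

aj

a (Zane): min(-3, 10) = -3
b (Zane): min(13, 0, 10, -1) = -1
c (Zane): min(20, -16, -3) = -16
M1 (Wren): max(-3, -1, -16) = -1
d (Zane): min(10, -4) = -4
e (Zane): min(19, 7, 2) = 2
f (Zane): min(11, 12) = 11
g (Zane): min(10, -5) = -5
M2 (Wren): max(-4, 2, 11, -5) = 11
h (Zane): min(-20, -8, -5) = -20
j (Zane): min(-16, 17, -11) = -16
k (Zane): min(19, 12, 16, -18) = -18
M3 (Wren): max(-20, -16, -18) = -16
top (Zane): min(-1, 11, -16) = -16
At top, Zane picks M3 (lowest: -16).
At M3, Wren picks j (highest: -16).
At j, Zane picks aj (lowest: -16).
Terminal value -16.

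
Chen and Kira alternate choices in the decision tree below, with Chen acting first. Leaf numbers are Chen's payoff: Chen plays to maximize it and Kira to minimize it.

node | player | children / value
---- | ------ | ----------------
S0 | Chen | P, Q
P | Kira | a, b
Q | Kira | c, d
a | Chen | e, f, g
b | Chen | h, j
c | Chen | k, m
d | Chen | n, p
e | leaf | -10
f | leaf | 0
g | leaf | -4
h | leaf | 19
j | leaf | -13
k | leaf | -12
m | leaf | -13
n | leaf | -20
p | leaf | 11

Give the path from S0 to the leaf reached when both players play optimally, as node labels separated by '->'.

a (Chen): max(-10, 0, -4) = 0
b (Chen): max(19, -13) = 19
P (Kira): min(0, 19) = 0
c (Chen): max(-12, -13) = -12
d (Chen): max(-20, 11) = 11
Q (Kira): min(-12, 11) = -12
S0 (Chen): max(0, -12) = 0
At S0, Chen picks P (highest: 0).
At P, Kira picks a (lowest: 0).
At a, Chen picks f (highest: 0).
Terminal value 0.

S0 -> P -> a -> f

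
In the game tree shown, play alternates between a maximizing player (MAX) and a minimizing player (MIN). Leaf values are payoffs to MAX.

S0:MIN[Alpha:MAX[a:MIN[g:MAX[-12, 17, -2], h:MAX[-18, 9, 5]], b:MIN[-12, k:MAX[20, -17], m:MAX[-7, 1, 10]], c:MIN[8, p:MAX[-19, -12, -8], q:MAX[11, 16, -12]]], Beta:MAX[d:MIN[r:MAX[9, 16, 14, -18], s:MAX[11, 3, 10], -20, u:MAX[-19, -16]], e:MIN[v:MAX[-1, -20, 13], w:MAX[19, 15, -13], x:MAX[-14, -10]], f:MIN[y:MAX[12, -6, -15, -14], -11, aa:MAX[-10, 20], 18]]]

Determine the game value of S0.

g (MAX): max(-12, 17, -2) = 17
h (MAX): max(-18, 9, 5) = 9
a (MIN): min(17, 9) = 9
k (MAX): max(20, -17) = 20
m (MAX): max(-7, 1, 10) = 10
b (MIN): min(-12, 20, 10) = -12
p (MAX): max(-19, -12, -8) = -8
q (MAX): max(11, 16, -12) = 16
c (MIN): min(8, -8, 16) = -8
Alpha (MAX): max(9, -12, -8) = 9
r (MAX): max(9, 16, 14, -18) = 16
s (MAX): max(11, 3, 10) = 11
u (MAX): max(-19, -16) = -16
d (MIN): min(16, 11, -20, -16) = -20
v (MAX): max(-1, -20, 13) = 13
w (MAX): max(19, 15, -13) = 19
x (MAX): max(-14, -10) = -10
e (MIN): min(13, 19, -10) = -10
y (MAX): max(12, -6, -15, -14) = 12
aa (MAX): max(-10, 20) = 20
f (MIN): min(12, -11, 20, 18) = -11
Beta (MAX): max(-20, -10, -11) = -10
S0 (MIN): min(9, -10) = -10

-10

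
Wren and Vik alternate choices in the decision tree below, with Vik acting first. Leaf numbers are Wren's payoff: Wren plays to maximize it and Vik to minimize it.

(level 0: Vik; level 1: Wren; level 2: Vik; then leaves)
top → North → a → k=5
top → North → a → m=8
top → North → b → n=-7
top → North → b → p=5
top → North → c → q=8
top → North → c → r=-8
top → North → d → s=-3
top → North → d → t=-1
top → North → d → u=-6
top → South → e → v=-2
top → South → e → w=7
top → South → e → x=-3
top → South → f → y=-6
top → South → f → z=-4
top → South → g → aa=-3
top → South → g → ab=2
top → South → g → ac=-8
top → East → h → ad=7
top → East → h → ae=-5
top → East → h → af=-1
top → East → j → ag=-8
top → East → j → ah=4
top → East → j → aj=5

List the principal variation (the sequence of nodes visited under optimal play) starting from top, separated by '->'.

top -> East -> h -> ae

a (Vik): min(5, 8) = 5
b (Vik): min(-7, 5) = -7
c (Vik): min(8, -8) = -8
d (Vik): min(-3, -1, -6) = -6
North (Wren): max(5, -7, -8, -6) = 5
e (Vik): min(-2, 7, -3) = -3
f (Vik): min(-6, -4) = -6
g (Vik): min(-3, 2, -8) = -8
South (Wren): max(-3, -6, -8) = -3
h (Vik): min(7, -5, -1) = -5
j (Vik): min(-8, 4, 5) = -8
East (Wren): max(-5, -8) = -5
top (Vik): min(5, -3, -5) = -5
At top, Vik picks East (lowest: -5).
At East, Wren picks h (highest: -5).
At h, Vik picks ae (lowest: -5).
Terminal value -5.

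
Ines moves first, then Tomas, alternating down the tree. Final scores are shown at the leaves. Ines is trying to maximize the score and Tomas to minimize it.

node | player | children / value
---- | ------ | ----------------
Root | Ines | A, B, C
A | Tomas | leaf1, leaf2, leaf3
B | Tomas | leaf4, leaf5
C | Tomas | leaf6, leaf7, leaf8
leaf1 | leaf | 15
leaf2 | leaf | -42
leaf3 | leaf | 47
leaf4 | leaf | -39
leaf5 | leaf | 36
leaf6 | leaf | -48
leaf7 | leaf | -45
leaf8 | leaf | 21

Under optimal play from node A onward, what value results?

A (Tomas): min(15, -42, 47) = -42

-42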